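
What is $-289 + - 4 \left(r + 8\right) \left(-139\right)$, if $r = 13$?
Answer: $11387$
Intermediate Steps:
$-289 + - 4 \left(r + 8\right) \left(-139\right) = -289 + - 4 \left(13 + 8\right) \left(-139\right) = -289 + \left(-4\right) 21 \left(-139\right) = -289 - -11676 = -289 + 11676 = 11387$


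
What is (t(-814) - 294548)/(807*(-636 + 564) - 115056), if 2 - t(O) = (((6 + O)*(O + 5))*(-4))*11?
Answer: -14233511/86580 ≈ -164.40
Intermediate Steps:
t(O) = 2 + 44*(5 + O)*(6 + O) (t(O) = 2 - ((6 + O)*(O + 5))*(-4)*11 = 2 - ((6 + O)*(5 + O))*(-4)*11 = 2 - ((5 + O)*(6 + O))*(-4)*11 = 2 - (-4*(5 + O)*(6 + O))*11 = 2 - (-44)*(5 + O)*(6 + O) = 2 + 44*(5 + O)*(6 + O))
(t(-814) - 294548)/(807*(-636 + 564) - 115056) = ((1322 + 44*(-814)² + 484*(-814)) - 294548)/(807*(-636 + 564) - 115056) = ((1322 + 44*662596 - 393976) - 294548)/(807*(-72) - 115056) = ((1322 + 29154224 - 393976) - 294548)/(-58104 - 115056) = (28761570 - 294548)/(-173160) = 28467022*(-1/173160) = -14233511/86580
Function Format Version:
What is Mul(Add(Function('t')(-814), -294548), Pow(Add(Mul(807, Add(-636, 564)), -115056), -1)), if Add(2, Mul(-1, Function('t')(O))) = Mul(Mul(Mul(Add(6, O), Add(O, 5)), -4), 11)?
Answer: Rational(-14233511, 86580) ≈ -164.40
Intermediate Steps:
Function('t')(O) = Add(2, Mul(44, Add(5, O), Add(6, O))) (Function('t')(O) = Add(2, Mul(-1, Mul(Mul(Mul(Add(6, O), Add(O, 5)), -4), 11))) = Add(2, Mul(-1, Mul(Mul(Mul(Add(6, O), Add(5, O)), -4), 11))) = Add(2, Mul(-1, Mul(Mul(Mul(Add(5, O), Add(6, O)), -4), 11))) = Add(2, Mul(-1, Mul(Mul(-4, Add(5, O), Add(6, O)), 11))) = Add(2, Mul(-1, Mul(-44, Add(5, O), Add(6, O)))) = Add(2, Mul(44, Add(5, O), Add(6, O))))
Mul(Add(Function('t')(-814), -294548), Pow(Add(Mul(807, Add(-636, 564)), -115056), -1)) = Mul(Add(Add(1322, Mul(44, Pow(-814, 2)), Mul(484, -814)), -294548), Pow(Add(Mul(807, Add(-636, 564)), -115056), -1)) = Mul(Add(Add(1322, Mul(44, 662596), -393976), -294548), Pow(Add(Mul(807, -72), -115056), -1)) = Mul(Add(Add(1322, 29154224, -393976), -294548), Pow(Add(-58104, -115056), -1)) = Mul(Add(28761570, -294548), Pow(-173160, -1)) = Mul(28467022, Rational(-1, 173160)) = Rational(-14233511, 86580)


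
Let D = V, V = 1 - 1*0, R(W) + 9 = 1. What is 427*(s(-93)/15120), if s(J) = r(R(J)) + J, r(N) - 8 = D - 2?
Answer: -2623/1080 ≈ -2.4287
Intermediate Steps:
R(W) = -8 (R(W) = -9 + 1 = -8)
V = 1 (V = 1 + 0 = 1)
D = 1
r(N) = 7 (r(N) = 8 + (1 - 2) = 8 - 1 = 7)
s(J) = 7 + J
427*(s(-93)/15120) = 427*((7 - 93)/15120) = 427*(-86*1/15120) = 427*(-43/7560) = -2623/1080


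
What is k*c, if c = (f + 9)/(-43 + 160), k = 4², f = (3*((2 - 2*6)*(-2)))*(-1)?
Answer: -272/39 ≈ -6.9744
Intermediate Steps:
f = -60 (f = (3*((2 - 12)*(-2)))*(-1) = (3*(-10*(-2)))*(-1) = (3*20)*(-1) = 60*(-1) = -60)
k = 16
c = -17/39 (c = (-60 + 9)/(-43 + 160) = -51/117 = -51*1/117 = -17/39 ≈ -0.43590)
k*c = 16*(-17/39) = -272/39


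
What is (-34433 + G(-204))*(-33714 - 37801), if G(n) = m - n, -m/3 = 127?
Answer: 2475134150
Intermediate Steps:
m = -381 (m = -3*127 = -381)
G(n) = -381 - n
(-34433 + G(-204))*(-33714 - 37801) = (-34433 + (-381 - 1*(-204)))*(-33714 - 37801) = (-34433 + (-381 + 204))*(-71515) = (-34433 - 177)*(-71515) = -34610*(-71515) = 2475134150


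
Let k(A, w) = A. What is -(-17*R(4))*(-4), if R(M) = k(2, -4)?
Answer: -136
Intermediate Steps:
R(M) = 2
-(-17*R(4))*(-4) = -(-17*2)*(-4) = -(-34)*(-4) = -1*136 = -136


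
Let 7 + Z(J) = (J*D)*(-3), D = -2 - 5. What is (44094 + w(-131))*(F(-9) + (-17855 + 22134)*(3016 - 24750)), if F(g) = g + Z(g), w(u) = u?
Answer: -4088558604333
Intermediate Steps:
D = -7
Z(J) = -7 + 21*J (Z(J) = -7 + (J*(-7))*(-3) = -7 - 7*J*(-3) = -7 + 21*J)
F(g) = -7 + 22*g (F(g) = g + (-7 + 21*g) = -7 + 22*g)
(44094 + w(-131))*(F(-9) + (-17855 + 22134)*(3016 - 24750)) = (44094 - 131)*((-7 + 22*(-9)) + (-17855 + 22134)*(3016 - 24750)) = 43963*((-7 - 198) + 4279*(-21734)) = 43963*(-205 - 92999786) = 43963*(-92999991) = -4088558604333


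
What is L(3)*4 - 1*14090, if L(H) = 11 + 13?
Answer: -13994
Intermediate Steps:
L(H) = 24
L(3)*4 - 1*14090 = 24*4 - 1*14090 = 96 - 14090 = -13994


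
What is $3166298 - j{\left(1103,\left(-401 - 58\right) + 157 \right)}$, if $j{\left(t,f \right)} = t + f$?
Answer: $3165497$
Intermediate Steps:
$j{\left(t,f \right)} = f + t$
$3166298 - j{\left(1103,\left(-401 - 58\right) + 157 \right)} = 3166298 - \left(\left(\left(-401 - 58\right) + 157\right) + 1103\right) = 3166298 - \left(\left(-459 + 157\right) + 1103\right) = 3166298 - \left(-302 + 1103\right) = 3166298 - 801 = 3165497$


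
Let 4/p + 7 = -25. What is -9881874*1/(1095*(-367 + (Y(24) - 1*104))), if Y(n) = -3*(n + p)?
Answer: 8783888/528155 ≈ 16.631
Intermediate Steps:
p = -1/8 (p = 4/(-7 - 25) = 4/(-32) = 4*(-1/32) = -1/8 ≈ -0.12500)
Y(n) = 3/8 - 3*n (Y(n) = -3*(n - 1/8) = -3*(-1/8 + n) = 3/8 - 3*n)
-9881874*1/(1095*(-367 + (Y(24) - 1*104))) = -9881874*1/(1095*(-367 + ((3/8 - 3*24) - 1*104))) = -9881874*1/(1095*(-367 + ((3/8 - 72) - 104))) = -9881874*1/(1095*(-367 + (-573/8 - 104))) = -9881874*1/(1095*(-367 - 1405/8)) = -9881874/(1095*(-4341/8)) = -9881874/(-4753395/8) = -9881874*(-8/4753395) = 8783888/528155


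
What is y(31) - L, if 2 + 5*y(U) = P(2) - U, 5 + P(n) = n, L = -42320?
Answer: 211564/5 ≈ 42313.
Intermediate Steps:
P(n) = -5 + n
y(U) = -1 - U/5 (y(U) = -2/5 + ((-5 + 2) - U)/5 = -2/5 + (-3 - U)/5 = -2/5 + (-3/5 - U/5) = -1 - U/5)
y(31) - L = (-1 - 1/5*31) - 1*(-42320) = (-1 - 31/5) + 42320 = -36/5 + 42320 = 211564/5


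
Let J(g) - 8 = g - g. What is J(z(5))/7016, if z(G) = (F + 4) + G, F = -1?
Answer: 1/877 ≈ 0.0011403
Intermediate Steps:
z(G) = 3 + G (z(G) = (-1 + 4) + G = 3 + G)
J(g) = 8 (J(g) = 8 + (g - g) = 8 + 0 = 8)
J(z(5))/7016 = 8/7016 = 8*(1/7016) = 1/877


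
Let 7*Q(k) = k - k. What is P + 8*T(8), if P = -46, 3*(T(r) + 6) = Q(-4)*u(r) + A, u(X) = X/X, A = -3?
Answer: -102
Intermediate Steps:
Q(k) = 0 (Q(k) = (k - k)/7 = (1/7)*0 = 0)
u(X) = 1
T(r) = -7 (T(r) = -6 + (0*1 - 3)/3 = -6 + (0 - 3)/3 = -6 + (1/3)*(-3) = -6 - 1 = -7)
P + 8*T(8) = -46 + 8*(-7) = -46 - 56 = -102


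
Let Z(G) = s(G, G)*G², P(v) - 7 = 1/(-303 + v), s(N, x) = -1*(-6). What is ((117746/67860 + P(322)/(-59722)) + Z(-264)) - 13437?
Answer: 599342909545079/1480806990 ≈ 4.0474e+5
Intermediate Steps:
s(N, x) = 6
P(v) = 7 + 1/(-303 + v)
Z(G) = 6*G²
((117746/67860 + P(322)/(-59722)) + Z(-264)) - 13437 = ((117746/67860 + ((-2120 + 7*322)/(-303 + 322))/(-59722)) + 6*(-264)²) - 13437 = ((117746*(1/67860) + ((-2120 + 2254)/19)*(-1/59722)) + 6*69696) - 13437 = ((58873/33930 + ((1/19)*134)*(-1/59722)) + 418176) - 13437 = ((58873/33930 + (134/19)*(-1/59722)) + 418176) - 13437 = ((58873/33930 - 67/567359) + 418176) - 13437 = (2569219469/1480806990 + 418176) - 13437 = 619240513069709/1480806990 - 13437 = 599342909545079/1480806990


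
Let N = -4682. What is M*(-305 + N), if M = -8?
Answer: 39896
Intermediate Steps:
M*(-305 + N) = -8*(-305 - 4682) = -8*(-4987) = 39896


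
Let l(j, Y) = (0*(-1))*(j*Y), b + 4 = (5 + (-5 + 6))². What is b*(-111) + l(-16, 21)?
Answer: -3552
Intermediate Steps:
b = 32 (b = -4 + (5 + (-5 + 6))² = -4 + (5 + 1)² = -4 + 6² = -4 + 36 = 32)
l(j, Y) = 0 (l(j, Y) = 0*(Y*j) = 0)
b*(-111) + l(-16, 21) = 32*(-111) + 0 = -3552 + 0 = -3552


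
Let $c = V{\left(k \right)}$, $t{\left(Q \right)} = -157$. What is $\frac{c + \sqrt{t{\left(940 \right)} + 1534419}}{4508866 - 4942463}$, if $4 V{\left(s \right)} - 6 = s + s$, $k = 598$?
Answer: $- \frac{601}{867194} - \frac{\sqrt{1534262}}{433597} \approx -0.0035497$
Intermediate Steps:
$V{\left(s \right)} = \frac{3}{2} + \frac{s}{2}$ ($V{\left(s \right)} = \frac{3}{2} + \frac{s + s}{4} = \frac{3}{2} + \frac{2 s}{4} = \frac{3}{2} + \frac{s}{2}$)
$c = \frac{601}{2}$ ($c = \frac{3}{2} + \frac{1}{2} \cdot 598 = \frac{3}{2} + 299 = \frac{601}{2} \approx 300.5$)
$\frac{c + \sqrt{t{\left(940 \right)} + 1534419}}{4508866 - 4942463} = \frac{\frac{601}{2} + \sqrt{-157 + 1534419}}{4508866 - 4942463} = \frac{\frac{601}{2} + \sqrt{1534262}}{-433597} = \left(\frac{601}{2} + \sqrt{1534262}\right) \left(- \frac{1}{433597}\right) = - \frac{601}{867194} - \frac{\sqrt{1534262}}{433597}$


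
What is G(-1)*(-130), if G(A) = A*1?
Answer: 130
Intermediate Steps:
G(A) = A
G(-1)*(-130) = -1*(-130) = 130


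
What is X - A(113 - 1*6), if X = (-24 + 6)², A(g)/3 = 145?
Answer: -111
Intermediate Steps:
A(g) = 435 (A(g) = 3*145 = 435)
X = 324 (X = (-18)² = 324)
X - A(113 - 1*6) = 324 - 1*435 = 324 - 435 = -111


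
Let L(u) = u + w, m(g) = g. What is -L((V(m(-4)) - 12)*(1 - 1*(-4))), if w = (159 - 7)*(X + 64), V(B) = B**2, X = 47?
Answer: -16892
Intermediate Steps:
w = 16872 (w = (159 - 7)*(47 + 64) = 152*111 = 16872)
L(u) = 16872 + u (L(u) = u + 16872 = 16872 + u)
-L((V(m(-4)) - 12)*(1 - 1*(-4))) = -(16872 + ((-4)**2 - 12)*(1 - 1*(-4))) = -(16872 + (16 - 12)*(1 + 4)) = -(16872 + 4*5) = -(16872 + 20) = -1*16892 = -16892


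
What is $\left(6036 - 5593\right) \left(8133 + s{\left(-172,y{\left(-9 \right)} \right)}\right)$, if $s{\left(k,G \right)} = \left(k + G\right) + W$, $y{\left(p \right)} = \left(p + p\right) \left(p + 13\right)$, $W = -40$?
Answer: $3477107$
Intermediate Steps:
$y{\left(p \right)} = 2 p \left(13 + p\right)$
$s{\left(k,G \right)} = -40 + G + k$ ($s{\left(k,G \right)} = \left(k + G\right) - 40 = \left(G + k\right) - 40 = -40 + G + k$)
$\left(6036 - 5593\right) \left(8133 + s{\left(-172,y{\left(-9 \right)} \right)}\right) = \left(6036 - 5593\right) \left(8133 - \left(212 + 18 \left(13 - 9\right)\right)\right) = 443 \left(8133 - \left(212 + 72\right)\right) = 443 \left(8133 - 284\right) = 443 \cdot 7849 = 3477107$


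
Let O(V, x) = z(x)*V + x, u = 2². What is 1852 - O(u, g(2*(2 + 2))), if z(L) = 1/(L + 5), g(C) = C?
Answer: 23968/13 ≈ 1843.7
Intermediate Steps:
u = 4
z(L) = 1/(5 + L)
O(V, x) = x + V/(5 + x) (O(V, x) = V/(5 + x) + x = x + V/(5 + x))
1852 - O(u, g(2*(2 + 2))) = 1852 - (4 + (2*(2 + 2))*(5 + 2*(2 + 2)))/(5 + 2*(2 + 2)) = 1852 - (4 + (2*4)*(5 + 2*4))/(5 + 2*4) = 1852 - (4 + 8*(5 + 8))/(5 + 8) = 1852 - (4 + 8*13)/13 = 1852 - (4 + 104)/13 = 1852 - 108/13 = 23968/13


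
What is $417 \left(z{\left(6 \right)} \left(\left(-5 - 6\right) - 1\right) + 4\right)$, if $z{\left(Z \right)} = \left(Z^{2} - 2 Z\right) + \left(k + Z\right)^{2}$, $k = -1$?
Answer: $-243528$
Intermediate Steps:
$z{\left(Z \right)} = Z^{2} + \left(-1 + Z\right)^{2} - 2 Z$ ($z{\left(Z \right)} = \left(Z^{2} - 2 Z\right) + \left(-1 + Z\right)^{2} = Z^{2} + \left(-1 + Z\right)^{2} - 2 Z$)
$417 \left(z{\left(6 \right)} \left(\left(-5 - 6\right) - 1\right) + 4\right) = 417 \left(\left(1 - 24 + 2 \cdot 6^{2}\right) \left(\left(-5 - 6\right) - 1\right) + 4\right) = 417 \left(\left(1 - 24 + 2 \cdot 36\right) \left(\left(-5 - 6\right) - 1\right) + 4\right) = 417 \left(\left(1 - 24 + 72\right) \left(-11 - 1\right) + 4\right) = 417 \left(49 \left(-12\right) + 4\right) = 417 \left(-588 + 4\right) = 417 \left(-584\right) = -243528$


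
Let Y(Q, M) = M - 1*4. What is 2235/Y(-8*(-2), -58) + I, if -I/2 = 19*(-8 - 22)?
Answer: 68445/62 ≈ 1104.0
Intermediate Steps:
Y(Q, M) = -4 + M (Y(Q, M) = M - 4 = -4 + M)
I = 1140 (I = -38*(-8 - 22) = -38*(-30) = -2*(-570) = 1140)
2235/Y(-8*(-2), -58) + I = 2235/(-4 - 58) + 1140 = 2235/(-62) + 1140 = 2235*(-1/62) + 1140 = -2235/62 + 1140 = 68445/62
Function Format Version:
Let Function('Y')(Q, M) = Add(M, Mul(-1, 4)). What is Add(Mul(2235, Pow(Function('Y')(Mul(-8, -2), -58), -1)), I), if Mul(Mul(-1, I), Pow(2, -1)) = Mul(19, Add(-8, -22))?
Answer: Rational(68445, 62) ≈ 1104.0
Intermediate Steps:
Function('Y')(Q, M) = Add(-4, M) (Function('Y')(Q, M) = Add(M, -4) = Add(-4, M))
I = 1140 (I = Mul(-2, Mul(19, Add(-8, -22))) = Mul(-2, Mul(19, -30)) = Mul(-2, -570) = 1140)
Add(Mul(2235, Pow(Function('Y')(Mul(-8, -2), -58), -1)), I) = Add(Mul(2235, Pow(Add(-4, -58), -1)), 1140) = Add(Mul(2235, Pow(-62, -1)), 1140) = Add(Mul(2235, Rational(-1, 62)), 1140) = Add(Rational(-2235, 62), 1140) = Rational(68445, 62)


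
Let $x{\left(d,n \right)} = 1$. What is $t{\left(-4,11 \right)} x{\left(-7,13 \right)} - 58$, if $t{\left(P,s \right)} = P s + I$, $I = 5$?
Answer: $-97$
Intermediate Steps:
$t{\left(P,s \right)} = 5 + P s$ ($t{\left(P,s \right)} = P s + 5 = 5 + P s$)
$t{\left(-4,11 \right)} x{\left(-7,13 \right)} - 58 = \left(5 - 44\right) 1 - 58 = \left(-39\right) 1 - 58 = -39 - 58 = -97$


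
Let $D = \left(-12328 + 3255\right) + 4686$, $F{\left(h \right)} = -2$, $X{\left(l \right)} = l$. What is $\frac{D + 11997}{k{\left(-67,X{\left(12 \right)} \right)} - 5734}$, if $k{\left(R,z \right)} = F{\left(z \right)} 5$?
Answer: $- \frac{3805}{2872} \approx -1.3249$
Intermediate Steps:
$D = -4387$ ($D = -9073 + 4686 = -4387$)
$k{\left(R,z \right)} = -10$ ($k{\left(R,z \right)} = \left(-2\right) 5 = -10$)
$\frac{D + 11997}{k{\left(-67,X{\left(12 \right)} \right)} - 5734} = \frac{-4387 + 11997}{-10 - 5734} = \frac{7610}{-5744} = 7610 \left(- \frac{1}{5744}\right) = - \frac{3805}{2872}$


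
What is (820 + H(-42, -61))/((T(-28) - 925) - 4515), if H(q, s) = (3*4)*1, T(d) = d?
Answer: -208/1367 ≈ -0.15216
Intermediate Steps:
H(q, s) = 12 (H(q, s) = 12*1 = 12)
(820 + H(-42, -61))/((T(-28) - 925) - 4515) = (820 + 12)/((-28 - 925) - 4515) = 832/(-953 - 4515) = 832/(-5468) = 832*(-1/5468) = -208/1367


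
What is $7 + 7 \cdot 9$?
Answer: $70$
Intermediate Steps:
$7 + 7 \cdot 9 = 7 + 63 = 70$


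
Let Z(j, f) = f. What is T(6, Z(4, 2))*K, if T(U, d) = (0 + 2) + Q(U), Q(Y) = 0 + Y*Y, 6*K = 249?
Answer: 1577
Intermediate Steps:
K = 83/2 (K = (1/6)*249 = 83/2 ≈ 41.500)
Q(Y) = Y**2 (Q(Y) = 0 + Y**2 = Y**2)
T(U, d) = 2 + U**2 (T(U, d) = (0 + 2) + U**2 = 2 + U**2)
T(6, Z(4, 2))*K = (2 + 6**2)*(83/2) = (2 + 36)*(83/2) = 38*(83/2) = 1577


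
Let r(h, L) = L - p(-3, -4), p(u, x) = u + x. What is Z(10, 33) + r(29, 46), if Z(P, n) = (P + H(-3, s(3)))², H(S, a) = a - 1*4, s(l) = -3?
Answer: 62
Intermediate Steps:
H(S, a) = -4 + a (H(S, a) = a - 4 = -4 + a)
Z(P, n) = (-7 + P)² (Z(P, n) = (P + (-4 - 3))² = (P - 7)² = (-7 + P)²)
r(h, L) = 7 + L (r(h, L) = L - (-3 - 4) = L - 1*(-7) = L + 7 = 7 + L)
Z(10, 33) + r(29, 46) = (-7 + 10)² + (7 + 46) = 3² + 53 = 9 + 53 = 62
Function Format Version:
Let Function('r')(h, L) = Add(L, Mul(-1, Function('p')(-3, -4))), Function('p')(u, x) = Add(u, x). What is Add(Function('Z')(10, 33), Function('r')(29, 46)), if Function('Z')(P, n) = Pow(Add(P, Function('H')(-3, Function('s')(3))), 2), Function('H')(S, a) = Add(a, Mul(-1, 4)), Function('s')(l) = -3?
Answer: 62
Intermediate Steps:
Function('H')(S, a) = Add(-4, a) (Function('H')(S, a) = Add(a, -4) = Add(-4, a))
Function('Z')(P, n) = Pow(Add(-7, P), 2) (Function('Z')(P, n) = Pow(Add(P, Add(-4, -3)), 2) = Pow(Add(P, -7), 2) = Pow(Add(-7, P), 2))
Function('r')(h, L) = Add(7, L) (Function('r')(h, L) = Add(L, Mul(-1, Add(-3, -4))) = Add(L, Mul(-1, -7)) = Add(L, 7) = Add(7, L))
Add(Function('Z')(10, 33), Function('r')(29, 46)) = Add(Pow(Add(-7, 10), 2), Add(7, 46)) = Add(Pow(3, 2), 53) = Add(9, 53) = 62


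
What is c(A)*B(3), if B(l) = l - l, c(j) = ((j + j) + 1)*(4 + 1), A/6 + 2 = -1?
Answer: 0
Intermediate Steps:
A = -18 (A = -12 + 6*(-1) = -12 - 6 = -18)
c(j) = 5 + 10*j (c(j) = (2*j + 1)*5 = (1 + 2*j)*5 = 5 + 10*j)
B(l) = 0
c(A)*B(3) = (5 + 10*(-18))*0 = (5 - 180)*0 = -175*0 = 0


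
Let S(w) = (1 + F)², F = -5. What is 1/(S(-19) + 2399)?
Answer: 1/2415 ≈ 0.00041408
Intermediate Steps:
S(w) = 16 (S(w) = (1 - 5)² = (-4)² = 16)
1/(S(-19) + 2399) = 1/(16 + 2399) = 1/2415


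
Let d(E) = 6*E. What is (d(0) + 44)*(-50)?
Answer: -2200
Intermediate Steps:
(d(0) + 44)*(-50) = (6*0 + 44)*(-50) = (0 + 44)*(-50) = 44*(-50) = -2200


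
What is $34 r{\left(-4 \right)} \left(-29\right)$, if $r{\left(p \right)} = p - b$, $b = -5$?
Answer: $-986$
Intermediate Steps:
$r{\left(p \right)} = 5 + p$ ($r{\left(p \right)} = p - -5 = p + 5 = 5 + p$)
$34 r{\left(-4 \right)} \left(-29\right) = 34 \left(5 - 4\right) \left(-29\right) = 34 \cdot 1 \left(-29\right) = 34 \left(-29\right) = -986$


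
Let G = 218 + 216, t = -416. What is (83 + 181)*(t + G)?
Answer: 4752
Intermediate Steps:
G = 434
(83 + 181)*(t + G) = (83 + 181)*(-416 + 434) = 264*18 = 4752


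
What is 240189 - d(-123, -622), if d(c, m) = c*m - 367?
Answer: 164050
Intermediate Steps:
d(c, m) = -367 + c*m
240189 - d(-123, -622) = 240189 - (-367 - 123*(-622)) = 240189 - (-367 + 76506) = 240189 - 1*76139 = 240189 - 76139 = 164050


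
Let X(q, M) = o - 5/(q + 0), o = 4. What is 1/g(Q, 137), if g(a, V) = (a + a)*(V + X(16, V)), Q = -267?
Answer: -8/601017 ≈ -1.3311e-5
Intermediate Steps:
X(q, M) = 4 - 5/q (X(q, M) = 4 - 5/(q + 0) = 4 - 5/q)
g(a, V) = 2*a*(59/16 + V) (g(a, V) = (a + a)*(V + (4 - 5/16)) = (2*a)*(V + (4 - 5*1/16)) = (2*a)*(V + (4 - 5/16)) = (2*a)*(V + 59/16) = (2*a)*(59/16 + V) = 2*a*(59/16 + V))
1/g(Q, 137) = 1/((1/8)*(-267)*(59 + 16*137)) = 1/((1/8)*(-267)*(59 + 2192)) = 1/((1/8)*(-267)*2251) = 1/(-601017/8) = -8/601017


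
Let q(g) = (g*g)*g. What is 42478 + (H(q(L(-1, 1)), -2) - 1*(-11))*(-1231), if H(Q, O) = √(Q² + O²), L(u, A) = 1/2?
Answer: 28937 - 1231*√257/8 ≈ 26470.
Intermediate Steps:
L(u, A) = ½
q(g) = g³ (q(g) = g²*g = g³)
H(Q, O) = √(O² + Q²)
42478 + (H(q(L(-1, 1)), -2) - 1*(-11))*(-1231) = 42478 + (√((-2)² + ((½)³)²) - 1*(-11))*(-1231) = 42478 + (√(4 + (⅛)²) + 11)*(-1231) = 42478 + (√(4 + 1/64) + 11)*(-1231) = 42478 + (√(257/64) + 11)*(-1231) = 42478 + (√257/8 + 11)*(-1231) = 42478 + (11 + √257/8)*(-1231) = 42478 + (-13541 - 1231*√257/8) = 28937 - 1231*√257/8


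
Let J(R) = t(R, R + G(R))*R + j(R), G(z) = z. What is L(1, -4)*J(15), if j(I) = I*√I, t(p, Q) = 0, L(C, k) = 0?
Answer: 0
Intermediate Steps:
j(I) = I^(3/2)
J(R) = R^(3/2) (J(R) = 0*R + R^(3/2) = 0 + R^(3/2) = R^(3/2))
L(1, -4)*J(15) = 0*15^(3/2) = 0*(15*√15) = 0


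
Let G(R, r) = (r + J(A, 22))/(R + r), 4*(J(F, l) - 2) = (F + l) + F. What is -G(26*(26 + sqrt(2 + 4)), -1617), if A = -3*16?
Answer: -3074247/1762850 - 42471*sqrt(6)/881425 ≈ -1.8619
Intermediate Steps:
A = -48
J(F, l) = 2 + F/2 + l/4 (J(F, l) = 2 + ((F + l) + F)/4 = 2 + (l + 2*F)/4 = 2 + (F/2 + l/4) = 2 + F/2 + l/4)
G(R, r) = (-33/2 + r)/(R + r) (G(R, r) = (r + (2 + (1/2)*(-48) + (1/4)*22))/(R + r) = (r + (2 - 24 + 11/2))/(R + r) = (r - 33/2)/(R + r) = (-33/2 + r)/(R + r))
-G(26*(26 + sqrt(2 + 4)), -1617) = -(-33/2 - 1617)/(26*(26 + sqrt(2 + 4)) - 1617) = -(-3267)/((26*(26 + sqrt(6)) - 1617)*2) = -(-3267)/(((676 + 26*sqrt(6)) - 1617)*2) = -(-3267)/((-941 + 26*sqrt(6))*2) = -(-3267)/(2*(-941 + 26*sqrt(6))) = 3267/(2*(-941 + 26*sqrt(6)))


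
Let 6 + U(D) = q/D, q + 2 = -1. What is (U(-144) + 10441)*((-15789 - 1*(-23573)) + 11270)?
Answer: 4771893287/24 ≈ 1.9883e+8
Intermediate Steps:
q = -3 (q = -2 - 1 = -3)
U(D) = -6 - 3/D
(U(-144) + 10441)*((-15789 - 1*(-23573)) + 11270) = ((-6 - 3/(-144)) + 10441)*((-15789 - 1*(-23573)) + 11270) = ((-6 - 3*(-1/144)) + 10441)*((-15789 + 23573) + 11270) = ((-6 + 1/48) + 10441)*(7784 + 11270) = (-287/48 + 10441)*19054 = (500881/48)*19054 = 4771893287/24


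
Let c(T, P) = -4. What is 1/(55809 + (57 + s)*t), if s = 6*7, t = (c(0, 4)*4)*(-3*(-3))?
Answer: 1/41553 ≈ 2.4066e-5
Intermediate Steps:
t = -144 (t = (-4*4)*(-3*(-3)) = -16*9 = -144)
s = 42
1/(55809 + (57 + s)*t) = 1/(55809 + (57 + 42)*(-144)) = 1/(55809 + 99*(-144)) = 1/(55809 - 14256) = 1/41553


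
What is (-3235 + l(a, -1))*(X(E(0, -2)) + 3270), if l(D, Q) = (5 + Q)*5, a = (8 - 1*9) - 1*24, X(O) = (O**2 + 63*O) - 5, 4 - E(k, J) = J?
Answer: -11827985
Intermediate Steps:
E(k, J) = 4 - J
X(O) = -5 + O**2 + 63*O
a = -25 (a = (8 - 9) - 24 = -1 - 24 = -25)
l(D, Q) = 25 + 5*Q
(-3235 + l(a, -1))*(X(E(0, -2)) + 3270) = (-3235 + (25 + 5*(-1)))*((-5 + (4 - 1*(-2))**2 + 63*(4 - 1*(-2))) + 3270) = (-3235 + (25 - 5))*((-5 + (4 + 2)**2 + 63*(4 + 2)) + 3270) = (-3235 + 20)*((-5 + 6**2 + 63*6) + 3270) = -3215*((-5 + 36 + 378) + 3270) = -3215*(409 + 3270) = -3215*3679 = -11827985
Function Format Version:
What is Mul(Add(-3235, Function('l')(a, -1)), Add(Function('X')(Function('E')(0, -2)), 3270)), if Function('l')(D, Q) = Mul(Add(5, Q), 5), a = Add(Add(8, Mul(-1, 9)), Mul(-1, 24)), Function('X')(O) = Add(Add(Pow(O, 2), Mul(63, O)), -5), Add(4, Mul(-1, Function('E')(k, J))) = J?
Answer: -11827985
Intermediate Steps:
Function('E')(k, J) = Add(4, Mul(-1, J))
Function('X')(O) = Add(-5, Pow(O, 2), Mul(63, O))
a = -25 (a = Add(Add(8, -9), -24) = Add(-1, -24) = -25)
Function('l')(D, Q) = Add(25, Mul(5, Q))
Mul(Add(-3235, Function('l')(a, -1)), Add(Function('X')(Function('E')(0, -2)), 3270)) = Mul(Add(-3235, Add(25, Mul(5, -1))), Add(Add(-5, Pow(Add(4, Mul(-1, -2)), 2), Mul(63, Add(4, Mul(-1, -2)))), 3270)) = Mul(Add(-3235, Add(25, -5)), Add(Add(-5, Pow(Add(4, 2), 2), Mul(63, Add(4, 2))), 3270)) = Mul(Add(-3235, 20), Add(Add(-5, Pow(6, 2), Mul(63, 6)), 3270)) = Mul(-3215, Add(Add(-5, 36, 378), 3270)) = Mul(-3215, Add(409, 3270)) = Mul(-3215, 3679) = -11827985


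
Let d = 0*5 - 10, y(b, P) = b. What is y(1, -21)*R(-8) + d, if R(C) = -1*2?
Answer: -12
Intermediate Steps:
R(C) = -2
d = -10 (d = 0 - 10 = -10)
y(1, -21)*R(-8) + d = 1*(-2) - 10 = -2 - 10 = -12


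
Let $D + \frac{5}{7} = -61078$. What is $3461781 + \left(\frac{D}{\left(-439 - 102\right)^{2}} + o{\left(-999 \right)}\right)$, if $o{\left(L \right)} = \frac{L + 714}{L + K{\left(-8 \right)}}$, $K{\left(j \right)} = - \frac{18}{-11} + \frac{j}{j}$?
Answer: $\frac{15546503168852301}{4490897264} \approx 3.4618 \cdot 10^{6}$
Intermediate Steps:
$D = - \frac{427551}{7}$ ($D = - \frac{5}{7} - 61078 = - \frac{427551}{7} \approx -61079.0$)
$K{\left(j \right)} = \frac{29}{11}$ ($K{\left(j \right)} = \left(-18\right) \left(- \frac{1}{11}\right) + 1 = \frac{18}{11} + 1 = \frac{29}{11}$)
$o{\left(L \right)} = \frac{714 + L}{\frac{29}{11} + L}$ ($o{\left(L \right)} = \frac{L + 714}{L + \frac{29}{11}} = \frac{714 + L}{\frac{29}{11} + L}$)
$3461781 + \left(\frac{D}{\left(-439 - 102\right)^{2}} + o{\left(-999 \right)}\right) = 3461781 + \left(- \frac{427551}{7 \left(-439 - 102\right)^{2}} + \frac{11 \left(714 - 999\right)}{29 + 11 \left(-999\right)}\right) = 3461781 + \left(- \frac{427551}{7 \left(-541\right)^{2}} + 11 \frac{1}{29 - 10989} \left(-285\right)\right) = 3461781 - \left(\frac{427551}{2048767} - 11 \frac{1}{-10960} \left(-285\right)\right) = 3461781 + \left(\left(- \frac{427551}{7}\right) \frac{1}{292681} + 11 \left(- \frac{1}{10960}\right) \left(-285\right)\right) = 3461781 + \left(- \frac{427551}{2048767} + \frac{627}{2192}\right) = 3461781 + \frac{347385117}{4490897264} = \frac{15546503168852301}{4490897264}$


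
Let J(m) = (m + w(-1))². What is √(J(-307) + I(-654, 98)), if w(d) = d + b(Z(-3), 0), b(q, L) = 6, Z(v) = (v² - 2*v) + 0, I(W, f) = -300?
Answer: 2*√22726 ≈ 301.50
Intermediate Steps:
Z(v) = v² - 2*v
w(d) = 6 + d (w(d) = d + 6 = 6 + d)
J(m) = (5 + m)² (J(m) = (m + (6 - 1))² = (m + 5)² = (5 + m)²)
√(J(-307) + I(-654, 98)) = √((5 - 307)² - 300) = √((-302)² - 300) = √(91204 - 300) = √90904 = 2*√22726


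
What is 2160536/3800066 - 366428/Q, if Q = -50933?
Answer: 751246582168/96774380789 ≈ 7.7629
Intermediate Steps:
2160536/3800066 - 366428/Q = 2160536/3800066 - 366428/(-50933) = 2160536*(1/3800066) - 366428*(-1/50933) = 1080268/1900033 + 366428/50933 = 751246582168/96774380789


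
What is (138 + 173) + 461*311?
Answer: 143682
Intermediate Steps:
(138 + 173) + 461*311 = 311 + 143371 = 143682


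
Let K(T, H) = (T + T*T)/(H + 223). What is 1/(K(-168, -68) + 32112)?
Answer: 155/5005416 ≈ 3.0966e-5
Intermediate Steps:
K(T, H) = (T + T**2)/(223 + H)
1/(K(-168, -68) + 32112) = 1/(-168*(1 - 168)/(223 - 68) + 32112) = 1/(-168*(-167)/155 + 32112) = 1/(-168*1/155*(-167) + 32112) = 1/(28056/155 + 32112) = 1/(5005416/155) = 155/5005416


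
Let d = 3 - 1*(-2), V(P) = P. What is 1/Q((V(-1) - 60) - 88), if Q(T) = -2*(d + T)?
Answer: 1/288 ≈ 0.0034722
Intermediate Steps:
d = 5 (d = 3 + 2 = 5)
Q(T) = -10 - 2*T (Q(T) = -2*(5 + T) = -10 - 2*T)
1/Q((V(-1) - 60) - 88) = 1/(-10 - 2*((-1 - 60) - 88)) = 1/(-10 - 2*(-61 - 88)) = 1/(-10 - 2*(-149)) = 1/(-10 + 298) = 1/288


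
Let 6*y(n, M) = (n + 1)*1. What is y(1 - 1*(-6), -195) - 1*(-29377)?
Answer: 88135/3 ≈ 29378.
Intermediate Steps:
y(n, M) = ⅙ + n/6 (y(n, M) = ((n + 1)*1)/6 = ((1 + n)*1)/6 = (1 + n)/6 = ⅙ + n/6)
y(1 - 1*(-6), -195) - 1*(-29377) = (⅙ + (1 - 1*(-6))/6) - 1*(-29377) = (⅙ + (1 + 6)/6) + 29377 = (⅙ + (⅙)*7) + 29377 = (⅙ + 7/6) + 29377 = 4/3 + 29377 = 88135/3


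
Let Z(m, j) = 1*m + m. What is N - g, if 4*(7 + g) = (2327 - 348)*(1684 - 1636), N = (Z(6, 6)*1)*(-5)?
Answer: -23801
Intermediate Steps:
Z(m, j) = 2*m (Z(m, j) = m + m = 2*m)
N = -60 (N = ((2*6)*1)*(-5) = (12*1)*(-5) = 12*(-5) = -60)
g = 23741 (g = -7 + ((2327 - 348)*(1684 - 1636))/4 = -7 + (1979*48)/4 = -7 + (¼)*94992 = -7 + 23748 = 23741)
N - g = -60 - 1*23741 = -60 - 23741 = -23801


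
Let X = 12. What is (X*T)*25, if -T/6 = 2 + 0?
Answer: -3600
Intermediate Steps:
T = -12 (T = -6*(2 + 0) = -6*2 = -12)
(X*T)*25 = (12*(-12))*25 = -144*25 = -3600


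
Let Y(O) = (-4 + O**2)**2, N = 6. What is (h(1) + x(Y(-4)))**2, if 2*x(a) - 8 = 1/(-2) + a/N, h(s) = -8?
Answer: 961/16 ≈ 60.063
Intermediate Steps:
x(a) = 15/4 + a/12 (x(a) = 4 + (1/(-2) + a/6)/2 = 4 + (1*(-1/2) + a*(1/6))/2 = 4 + (-1/2 + a/6)/2 = 4 + (-1/4 + a/12) = 15/4 + a/12)
(h(1) + x(Y(-4)))**2 = (-8 + (15/4 + (-4 + (-4)**2)**2/12))**2 = (-8 + (15/4 + (-4 + 16)**2/12))**2 = (-8 + (15/4 + (1/12)*12**2))**2 = (-8 + (15/4 + (1/12)*144))**2 = (-8 + (15/4 + 12))**2 = (-8 + 63/4)**2 = (31/4)**2 = 961/16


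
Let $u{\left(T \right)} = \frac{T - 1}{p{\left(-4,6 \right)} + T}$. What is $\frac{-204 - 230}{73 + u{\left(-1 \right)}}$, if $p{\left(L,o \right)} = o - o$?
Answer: $- \frac{434}{75} \approx -5.7867$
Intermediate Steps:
$p{\left(L,o \right)} = 0$
$u{\left(T \right)} = \frac{-1 + T}{T}$ ($u{\left(T \right)} = \frac{T - 1}{0 + T} = \frac{-1 + T}{T}$)
$\frac{-204 - 230}{73 + u{\left(-1 \right)}} = \frac{-204 - 230}{73 + \frac{-1 - 1}{-1}} = - \frac{434}{73 - -2} = - \frac{434}{73 + 2} = - \frac{434}{75}$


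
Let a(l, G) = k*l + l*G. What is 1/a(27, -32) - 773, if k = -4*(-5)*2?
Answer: -166967/216 ≈ -773.00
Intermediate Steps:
k = 40 (k = 20*2 = 40)
a(l, G) = 40*l + G*l (a(l, G) = 40*l + l*G = 40*l + G*l)
1/a(27, -32) - 773 = 1/(27*(40 - 32)) - 773 = 1/(27*8) - 773 = 1/216 - 773 = -166967/216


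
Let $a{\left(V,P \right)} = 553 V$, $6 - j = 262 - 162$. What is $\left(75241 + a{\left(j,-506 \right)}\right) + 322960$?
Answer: $346219$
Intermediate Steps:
$j = -94$ ($j = 6 - \left(262 - 162\right) = 6 - 100 = -94$)
$\left(75241 + a{\left(j,-506 \right)}\right) + 322960 = \left(75241 + 553 \left(-94\right)\right) + 322960 = \left(75241 - 51982\right) + 322960 = 23259 + 322960 = 346219$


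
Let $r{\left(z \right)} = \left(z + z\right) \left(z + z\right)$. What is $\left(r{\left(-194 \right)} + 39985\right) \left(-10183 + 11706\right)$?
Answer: $290175667$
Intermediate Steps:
$r{\left(z \right)} = 4 z^{2}$ ($r{\left(z \right)} = 2 z 2 z = 4 z^{2}$)
$\left(r{\left(-194 \right)} + 39985\right) \left(-10183 + 11706\right) = \left(4 \left(-194\right)^{2} + 39985\right) \left(-10183 + 11706\right) = \left(4 \cdot 37636 + 39985\right) 1523 = \left(150544 + 39985\right) 1523 = 190529 \cdot 1523 = 290175667$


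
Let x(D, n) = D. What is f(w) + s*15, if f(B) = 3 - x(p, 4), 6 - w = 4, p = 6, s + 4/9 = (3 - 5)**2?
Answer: 151/3 ≈ 50.333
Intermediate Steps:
s = 32/9 (s = -4/9 + (3 - 5)**2 = -4/9 + (-2)**2 = -4/9 + 4 = 32/9 ≈ 3.5556)
w = 2 (w = 6 - 1*4 = 6 - 4 = 2)
f(B) = -3 (f(B) = 3 - 1*6 = 3 - 6 = -3)
f(w) + s*15 = -3 + (32/9)*15 = -3 + 160/3 = 151/3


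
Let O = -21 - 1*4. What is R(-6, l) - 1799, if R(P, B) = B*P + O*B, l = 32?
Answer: -2791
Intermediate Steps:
O = -25 (O = -21 - 4 = -25)
R(P, B) = -25*B + B*P (R(P, B) = B*P - 25*B = -25*B + B*P)
R(-6, l) - 1799 = 32*(-25 - 6) - 1799 = 32*(-31) - 1799 = -992 - 1799 = -2791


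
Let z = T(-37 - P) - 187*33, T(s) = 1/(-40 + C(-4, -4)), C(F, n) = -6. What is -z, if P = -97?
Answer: 283867/46 ≈ 6171.0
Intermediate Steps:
T(s) = -1/46 (T(s) = 1/(-40 - 6) = 1/(-46) = -1/46)
z = -283867/46 (z = -1/46 - 187*33 = -1/46 - 1*6171 = -1/46 - 6171 = -283867/46 ≈ -6171.0)
-z = -1*(-283867/46) = 283867/46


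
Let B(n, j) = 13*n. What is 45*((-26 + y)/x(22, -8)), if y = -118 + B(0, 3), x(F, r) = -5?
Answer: 1296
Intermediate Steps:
y = -118 (y = -118 + 13*0 = -118 + 0 = -118)
45*((-26 + y)/x(22, -8)) = 45*((-26 - 118)/(-5)) = 45*(-144*(-⅕)) = 45*(144/5) = 1296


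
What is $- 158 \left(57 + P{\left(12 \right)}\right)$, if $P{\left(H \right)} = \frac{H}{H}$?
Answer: $-9164$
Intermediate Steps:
$P{\left(H \right)} = 1$
$- 158 \left(57 + P{\left(12 \right)}\right) = - 158 \left(57 + 1\right) = \left(-158\right) 58 = -9164$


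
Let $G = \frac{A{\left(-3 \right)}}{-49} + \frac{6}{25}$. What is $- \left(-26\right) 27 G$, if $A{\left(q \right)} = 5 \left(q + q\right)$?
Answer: $\frac{732888}{1225} \approx 598.28$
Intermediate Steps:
$A{\left(q \right)} = 10 q$ ($A{\left(q \right)} = 5 \cdot 2 q = 10 q$)
$G = \frac{1044}{1225}$ ($G = \frac{10 \left(-3\right)}{-49} + \frac{6}{25} = \left(-30\right) \left(- \frac{1}{49}\right) + 6 \cdot \frac{1}{25} = \frac{30}{49} + \frac{6}{25} = \frac{1044}{1225} \approx 0.85225$)
$- \left(-26\right) 27 G = - \frac{\left(-26\right) 27 \cdot 1044}{1225} = - \frac{\left(-702\right) 1044}{1225} = \left(-1\right) \left(- \frac{732888}{1225}\right) = \frac{732888}{1225}$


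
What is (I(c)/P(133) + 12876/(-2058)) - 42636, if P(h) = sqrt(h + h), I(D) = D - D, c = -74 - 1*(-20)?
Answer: -14626294/343 ≈ -42642.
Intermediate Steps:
c = -54 (c = -74 + 20 = -54)
I(D) = 0
P(h) = sqrt(2)*sqrt(h) (P(h) = sqrt(2*h) = sqrt(2)*sqrt(h))
(I(c)/P(133) + 12876/(-2058)) - 42636 = (0/((sqrt(2)*sqrt(133))) + 12876/(-2058)) - 42636 = (0/(sqrt(266)) + 12876*(-1/2058)) - 42636 = (0*(sqrt(266)/266) - 2146/343) - 42636 = (0 - 2146/343) - 42636 = -2146/343 - 42636 = -14626294/343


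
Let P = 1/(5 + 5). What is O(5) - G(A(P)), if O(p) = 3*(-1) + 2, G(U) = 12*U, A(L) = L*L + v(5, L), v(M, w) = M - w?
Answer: -1498/25 ≈ -59.920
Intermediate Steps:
P = 1/10 ≈ 0.10000
A(L) = 5 + L**2 - L (A(L) = L*L + (5 - L) = L**2 + (5 - L) = 5 + L**2 - L)
O(p) = -1 (O(p) = -3 + 2 = -1)
O(5) - G(A(P)) = -1 - 12*(5 + (1/10)**2 - 1*1/10) = -1 - 12*(5 + 1/100 - 1/10) = -1 - 12*491/100 = -1 - 1*1473/25 = -1 - 1473/25 = -1498/25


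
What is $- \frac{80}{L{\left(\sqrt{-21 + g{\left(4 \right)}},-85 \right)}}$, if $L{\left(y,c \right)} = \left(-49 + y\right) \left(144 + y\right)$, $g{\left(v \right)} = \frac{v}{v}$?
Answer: $\frac{141520}{12562569} + \frac{3800 i \sqrt{5}}{12562569} \approx 0.011265 + 0.00067638 i$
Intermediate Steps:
$g{\left(v \right)} = 1$
$- \frac{80}{L{\left(\sqrt{-21 + g{\left(4 \right)}},-85 \right)}} = - \frac{80}{-7056 + \left(\sqrt{-21 + 1}\right)^{2} + 95 \sqrt{-21 + 1}} = - \frac{80}{-7056 + \left(\sqrt{-20}\right)^{2} + 95 \sqrt{-20}} = - \frac{80}{-7056 + \left(2 i \sqrt{5}\right)^{2} + 95 \cdot 2 i \sqrt{5}} = - \frac{80}{-7056 - 20 + 190 i \sqrt{5}} = - \frac{80}{-7076 + 190 i \sqrt{5}}$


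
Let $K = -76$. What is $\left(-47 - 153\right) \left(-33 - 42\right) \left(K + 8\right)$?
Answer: $-1020000$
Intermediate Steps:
$\left(-47 - 153\right) \left(-33 - 42\right) \left(K + 8\right) = \left(-47 - 153\right) \left(-33 - 42\right) \left(-76 + 8\right) = - 200 \left(\left(-75\right) \left(-68\right)\right) = \left(-200\right) 5100 = -1020000$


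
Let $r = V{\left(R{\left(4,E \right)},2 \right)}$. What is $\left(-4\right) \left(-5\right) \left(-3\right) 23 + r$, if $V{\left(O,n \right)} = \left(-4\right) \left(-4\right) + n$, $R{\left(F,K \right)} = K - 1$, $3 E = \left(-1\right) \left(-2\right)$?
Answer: $-1362$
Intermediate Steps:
$E = \frac{2}{3}$ ($E = \frac{\left(-1\right) \left(-2\right)}{3} = \frac{1}{3} \cdot 2 = \frac{2}{3} \approx 0.66667$)
$R{\left(F,K \right)} = -1 + K$ ($R{\left(F,K \right)} = K - 1 = -1 + K$)
$V{\left(O,n \right)} = 16 + n$
$r = 18$ ($r = 16 + 2 = 18$)
$\left(-4\right) \left(-5\right) \left(-3\right) 23 + r = \left(-4\right) \left(-5\right) \left(-3\right) 23 + 18 = 20 \left(-3\right) 23 + 18 = \left(-60\right) 23 + 18 = -1380 + 18 = -1362$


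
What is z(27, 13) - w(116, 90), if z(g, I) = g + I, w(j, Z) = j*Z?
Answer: -10400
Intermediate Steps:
w(j, Z) = Z*j
z(g, I) = I + g
z(27, 13) - w(116, 90) = (13 + 27) - 90*116 = 40 - 1*10440 = 40 - 10440 = -10400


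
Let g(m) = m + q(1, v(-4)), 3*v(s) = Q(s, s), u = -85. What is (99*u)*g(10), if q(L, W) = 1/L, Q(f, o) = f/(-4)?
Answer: -92565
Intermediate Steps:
Q(f, o) = -f/4 (Q(f, o) = f*(-¼) = -f/4)
v(s) = -s/12 (v(s) = (-s/4)/3 = -s/12)
g(m) = 1 + m (g(m) = m + 1/1 = m + 1 = 1 + m)
(99*u)*g(10) = (99*(-85))*(1 + 10) = -8415*11 = -92565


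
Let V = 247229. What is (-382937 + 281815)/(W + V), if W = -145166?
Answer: -101122/102063 ≈ -0.99078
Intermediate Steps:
(-382937 + 281815)/(W + V) = (-382937 + 281815)/(-145166 + 247229) = -101122/102063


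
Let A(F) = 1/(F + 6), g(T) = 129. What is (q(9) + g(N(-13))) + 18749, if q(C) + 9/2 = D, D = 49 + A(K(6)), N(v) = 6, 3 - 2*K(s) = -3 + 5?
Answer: 491989/26 ≈ 18923.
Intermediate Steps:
K(s) = ½ (K(s) = 3/2 - (-3 + 5)/2 = 3/2 - ½*2 = 3/2 - 1 = ½)
A(F) = 1/(6 + F)
D = 639/13 (D = 49 + 1/(6 + ½) = 49 + 1/(13/2) = 49 + 2/13 = 639/13 ≈ 49.154)
q(C) = 1161/26 (q(C) = -9/2 + 639/13 = 1161/26)
(q(9) + g(N(-13))) + 18749 = (1161/26 + 129) + 18749 = 4515/26 + 18749 = 491989/26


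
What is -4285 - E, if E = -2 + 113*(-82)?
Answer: 4983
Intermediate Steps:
E = -9268 (E = -2 - 9266 = -9268)
-4285 - E = -4285 - 1*(-9268) = -4285 + 9268 = 4983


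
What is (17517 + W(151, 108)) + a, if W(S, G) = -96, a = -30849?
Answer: -13428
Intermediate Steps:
(17517 + W(151, 108)) + a = (17517 - 96) - 30849 = 17421 - 30849 = -13428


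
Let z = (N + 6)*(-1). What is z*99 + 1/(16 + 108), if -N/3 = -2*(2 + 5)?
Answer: -589247/124 ≈ -4752.0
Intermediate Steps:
N = 42 (N = -(-6)*(2 + 5) = -(-6)*7 = -3*(-14) = 42)
z = -48 (z = (42 + 6)*(-1) = 48*(-1) = -48)
z*99 + 1/(16 + 108) = -48*99 + 1/(16 + 108) = -4752 + 1/124 = -589247/124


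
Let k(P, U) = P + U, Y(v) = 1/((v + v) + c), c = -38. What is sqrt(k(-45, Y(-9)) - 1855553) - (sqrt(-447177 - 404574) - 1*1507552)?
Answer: 1507552 - 3*I*sqrt(94639) + 19*I*sqrt(4029886)/28 ≈ 1.5076e+6 + 439.3*I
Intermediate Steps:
Y(v) = 1/(-38 + 2*v) (Y(v) = 1/((v + v) - 38) = 1/(2*v - 38) = 1/(-38 + 2*v))
sqrt(k(-45, Y(-9)) - 1855553) - (sqrt(-447177 - 404574) - 1*1507552) = sqrt((-45 + 1/(2*(-19 - 9))) - 1855553) - (sqrt(-447177 - 404574) - 1*1507552) = sqrt((-45 + (1/2)/(-28)) - 1855553) - (sqrt(-851751) - 1507552) = sqrt((-45 + (1/2)*(-1/28)) - 1855553) - (3*I*sqrt(94639) - 1507552) = sqrt((-45 - 1/56) - 1855553) - (-1507552 + 3*I*sqrt(94639)) = sqrt(-2521/56 - 1855553) + (1507552 - 3*I*sqrt(94639)) = sqrt(-103913489/56) + (1507552 - 3*I*sqrt(94639)) = 19*I*sqrt(4029886)/28 + (1507552 - 3*I*sqrt(94639)) = 1507552 - 3*I*sqrt(94639) + 19*I*sqrt(4029886)/28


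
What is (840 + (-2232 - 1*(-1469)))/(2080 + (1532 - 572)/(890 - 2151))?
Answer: 13871/374560 ≈ 0.037033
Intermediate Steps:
(840 + (-2232 - 1*(-1469)))/(2080 + (1532 - 572)/(890 - 2151)) = (840 + (-2232 + 1469))/(2080 + 960/(-1261)) = (840 - 763)/(2080 + 960*(-1/1261)) = 77/(2080 - 960/1261) = 77/(2621920/1261) = 77*(1261/2621920) = 13871/374560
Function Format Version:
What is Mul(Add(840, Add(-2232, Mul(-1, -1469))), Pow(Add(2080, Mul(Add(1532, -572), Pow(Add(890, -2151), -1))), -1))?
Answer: Rational(13871, 374560) ≈ 0.037033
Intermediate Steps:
Mul(Add(840, Add(-2232, Mul(-1, -1469))), Pow(Add(2080, Mul(Add(1532, -572), Pow(Add(890, -2151), -1))), -1)) = Mul(Add(840, Add(-2232, 1469)), Pow(Add(2080, Mul(960, Pow(-1261, -1))), -1)) = Mul(Add(840, -763), Pow(Add(2080, Mul(960, Rational(-1, 1261))), -1)) = Mul(77, Pow(Add(2080, Rational(-960, 1261)), -1)) = Mul(77, Pow(Rational(2621920, 1261), -1)) = Mul(77, Rational(1261, 2621920)) = Rational(13871, 374560)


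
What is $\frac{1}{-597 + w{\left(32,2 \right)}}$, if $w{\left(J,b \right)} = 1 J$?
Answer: $- \frac{1}{565} \approx -0.0017699$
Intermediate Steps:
$w{\left(J,b \right)} = J$
$\frac{1}{-597 + w{\left(32,2 \right)}} = \frac{1}{-597 + 32} = \frac{1}{-565} = - \frac{1}{565}$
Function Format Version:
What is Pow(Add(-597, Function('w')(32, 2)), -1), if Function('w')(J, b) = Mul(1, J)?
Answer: Rational(-1, 565) ≈ -0.0017699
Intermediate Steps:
Function('w')(J, b) = J
Pow(Add(-597, Function('w')(32, 2)), -1) = Pow(Add(-597, 32), -1) = Pow(-565, -1) = Rational(-1, 565)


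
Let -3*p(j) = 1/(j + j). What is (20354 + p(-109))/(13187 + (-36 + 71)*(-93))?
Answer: 13311517/6495528 ≈ 2.0493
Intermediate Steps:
p(j) = -1/(6*j) (p(j) = -1/(3*(j + j)) = -1/(2*j)/3 = -1/(6*j))
(20354 + p(-109))/(13187 + (-36 + 71)*(-93)) = (20354 - 1/6/(-109))/(13187 + (-36 + 71)*(-93)) = (20354 - 1/6*(-1/109))/(13187 + 35*(-93)) = (20354 + 1/654)/(13187 - 3255) = (13311517/654)/9932 = (13311517/654)*(1/9932) = 13311517/6495528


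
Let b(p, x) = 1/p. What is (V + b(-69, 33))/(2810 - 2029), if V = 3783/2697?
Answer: 86110/48446211 ≈ 0.0017774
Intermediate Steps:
V = 1261/899 (V = 3783*(1/2697) = 1261/899 ≈ 1.4027)
(V + b(-69, 33))/(2810 - 2029) = (1261/899 + 1/(-69))/(2810 - 2029) = (1261/899 - 1/69)/781 = (86110/62031)*(1/781) = 86110/48446211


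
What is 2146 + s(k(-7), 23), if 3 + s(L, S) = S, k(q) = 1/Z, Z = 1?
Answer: 2166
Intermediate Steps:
k(q) = 1 (k(q) = 1/1 = 1)
s(L, S) = -3 + S
2146 + s(k(-7), 23) = 2146 + (-3 + 23) = 2146 + 20 = 2166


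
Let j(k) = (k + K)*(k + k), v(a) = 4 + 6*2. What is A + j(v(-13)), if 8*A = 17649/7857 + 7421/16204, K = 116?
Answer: 478062995441/113168736 ≈ 4224.3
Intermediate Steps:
v(a) = 16 (v(a) = 4 + 12 = 16)
A = 38254577/113168736 (A = (17649/7857 + 7421/16204)/8 = (17649*(1/7857) + 7421*(1/16204))/8 = (1961/873 + 7421/16204)/8 = (⅛)*(38254577/14146092) = 38254577/113168736 ≈ 0.33803)
j(k) = 2*k*(116 + k) (j(k) = (k + 116)*(k + k) = (116 + k)*(2*k) = 2*k*(116 + k))
A + j(v(-13)) = 38254577/113168736 + 2*16*(116 + 16) = 38254577/113168736 + 2*16*132 = 38254577/113168736 + 4224 = 478062995441/113168736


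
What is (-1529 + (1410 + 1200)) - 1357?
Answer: -276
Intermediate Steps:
(-1529 + (1410 + 1200)) - 1357 = (-1529 + 2610) - 1357 = 1081 - 1357 = -276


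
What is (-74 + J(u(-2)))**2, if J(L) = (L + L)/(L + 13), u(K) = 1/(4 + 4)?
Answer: 60341824/11025 ≈ 5473.2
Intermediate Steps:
u(K) = 1/8
J(L) = 2*L/(13 + L) (J(L) = (2*L)/(13 + L) = 2*L/(13 + L))
(-74 + J(u(-2)))**2 = (-74 + 2*(1/8)/(13 + 1/8))**2 = (-74 + 2*(1/8)/(105/8))**2 = (-74 + 2*(1/8)*(8/105))**2 = (-74 + 2/105)**2 = (-7768/105)**2 = 60341824/11025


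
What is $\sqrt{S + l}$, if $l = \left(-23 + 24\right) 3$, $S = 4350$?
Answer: $\sqrt{4353} \approx 65.977$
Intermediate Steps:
$l = 3$ ($l = 1 \cdot 3 = 3$)
$\sqrt{S + l} = \sqrt{4350 + 3} = \sqrt{4353}$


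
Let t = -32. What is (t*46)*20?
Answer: -29440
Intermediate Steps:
(t*46)*20 = -32*46*20 = -1472*20 = -29440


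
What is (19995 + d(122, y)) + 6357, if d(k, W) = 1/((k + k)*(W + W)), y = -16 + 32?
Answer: 205756417/7808 ≈ 26352.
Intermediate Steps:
y = 16
d(k, W) = 1/(4*W*k) (d(k, W) = 1/((2*k)*(2*W)) = 1/(4*W*k))
(19995 + d(122, y)) + 6357 = (19995 + (1/4)/(16*122)) + 6357 = (19995 + (1/4)*(1/16)*(1/122)) + 6357 = (19995 + 1/7808) + 6357 = 156120961/7808 + 6357 = 205756417/7808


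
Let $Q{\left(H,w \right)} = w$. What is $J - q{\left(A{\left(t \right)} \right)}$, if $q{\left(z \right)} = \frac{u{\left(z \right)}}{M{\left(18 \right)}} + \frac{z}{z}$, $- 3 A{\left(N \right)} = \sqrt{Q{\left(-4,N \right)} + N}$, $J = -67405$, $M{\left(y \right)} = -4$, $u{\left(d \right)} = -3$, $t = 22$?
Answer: $- \frac{269627}{4} \approx -67407.0$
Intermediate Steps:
$A{\left(N \right)} = - \frac{\sqrt{2} \sqrt{N}}{3}$ ($A{\left(N \right)} = - \frac{\sqrt{N + N}}{3} = - \frac{\sqrt{2 N}}{3} = - \frac{\sqrt{2} \sqrt{N}}{3}$)
$q{\left(z \right)} = \frac{7}{4}$ ($q{\left(z \right)} = - \frac{3}{-4} + \frac{z}{z} = \left(-3\right) \left(- \frac{1}{4}\right) + 1 = \frac{3}{4} + 1 = \frac{7}{4}$)
$J - q{\left(A{\left(t \right)} \right)} = -67405 - \frac{7}{4} = - \frac{269627}{4}$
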